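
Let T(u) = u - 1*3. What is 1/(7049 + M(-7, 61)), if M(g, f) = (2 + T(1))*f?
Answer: 1/7049 ≈ 0.00014186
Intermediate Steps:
T(u) = -3 + u (T(u) = u - 3 = -3 + u)
M(g, f) = 0 (M(g, f) = (2 + (-3 + 1))*f = (2 - 2)*f = 0*f = 0)
1/(7049 + M(-7, 61)) = 1/(7049 + 0) = 1/7049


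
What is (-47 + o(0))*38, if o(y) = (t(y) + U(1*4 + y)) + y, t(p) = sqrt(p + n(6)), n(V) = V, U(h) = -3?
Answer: -1900 + 38*sqrt(6) ≈ -1806.9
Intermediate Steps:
t(p) = sqrt(6 + p) (t(p) = sqrt(p + 6) = sqrt(6 + p))
o(y) = -3 + y + sqrt(6 + y) (o(y) = (sqrt(6 + y) - 3) + y = (-3 + sqrt(6 + y)) + y = -3 + y + sqrt(6 + y))
(-47 + o(0))*38 = (-47 + (-3 + 0 + sqrt(6 + 0)))*38 = (-47 + (-3 + 0 + sqrt(6)))*38 = (-47 + (-3 + sqrt(6)))*38 = (-50 + sqrt(6))*38 = -1900 + 38*sqrt(6)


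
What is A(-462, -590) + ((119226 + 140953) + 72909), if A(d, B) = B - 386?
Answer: 332112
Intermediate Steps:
A(d, B) = -386 + B
A(-462, -590) + ((119226 + 140953) + 72909) = (-386 - 590) + ((119226 + 140953) + 72909) = -976 + (260179 + 72909) = -976 + 333088 = 332112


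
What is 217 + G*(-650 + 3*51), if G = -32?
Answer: 16121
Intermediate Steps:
217 + G*(-650 + 3*51) = 217 - 32*(-650 + 3*51) = 217 - 32*(-650 + 153) = 217 - 32*(-497) = 217 + 15904 = 16121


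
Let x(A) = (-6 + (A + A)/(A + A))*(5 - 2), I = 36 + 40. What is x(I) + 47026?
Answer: 47011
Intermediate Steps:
I = 76
x(A) = -15 (x(A) = (-6 + (2*A)/((2*A)))*3 = (-6 + (2*A)*(1/(2*A)))*3 = (-6 + 1)*3 = -5*3 = -15)
x(I) + 47026 = -15 + 47026 = 47011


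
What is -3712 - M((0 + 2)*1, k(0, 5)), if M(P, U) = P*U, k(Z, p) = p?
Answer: -3722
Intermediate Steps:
-3712 - M((0 + 2)*1, k(0, 5)) = -3712 - (0 + 2)*1*5 = -3712 - 2*1*5 = -3712 - 2*5 = -3712 - 1*10 = -3712 - 10 = -3722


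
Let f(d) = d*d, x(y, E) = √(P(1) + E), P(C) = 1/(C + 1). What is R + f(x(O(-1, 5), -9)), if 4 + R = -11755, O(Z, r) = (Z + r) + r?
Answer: -23535/2 ≈ -11768.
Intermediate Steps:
O(Z, r) = Z + 2*r
R = -11759 (R = -4 - 11755 = -11759)
P(C) = 1/(1 + C)
x(y, E) = √(½ + E) (x(y, E) = √(1/(1 + 1) + E) = √(1/2 + E) = √(½ + E))
f(d) = d²
R + f(x(O(-1, 5), -9)) = -11759 + (√(2 + 4*(-9))/2)² = -11759 + (√(2 - 36)/2)² = -11759 + (√(-34)/2)² = -11759 + ((I*√34)/2)² = -11759 + (I*√34/2)² = -11759 - 17/2 = -23535/2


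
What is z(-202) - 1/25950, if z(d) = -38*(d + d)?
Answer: 398384399/25950 ≈ 15352.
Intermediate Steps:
z(d) = -76*d
z(-202) - 1/25950 = -76*(-202) - 1/25950 = 15352 - 1*1/25950 = 15352 - 1/25950 = 398384399/25950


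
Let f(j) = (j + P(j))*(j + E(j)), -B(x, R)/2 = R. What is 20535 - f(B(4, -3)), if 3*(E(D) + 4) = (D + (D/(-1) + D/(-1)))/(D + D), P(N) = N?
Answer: 20513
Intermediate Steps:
B(x, R) = -2*R
E(D) = -25/6 (E(D) = -4 + ((D + (D/(-1) + D/(-1)))/(D + D))/3 = -4 + ((D + (D*(-1) + D*(-1)))/((2*D)))/3 = -4 + ((D + (-D - D))*(1/(2*D)))/3 = -4 + ((D - 2*D)*(1/(2*D)))/3 = -4 + ((-D)*(1/(2*D)))/3 = -4 + (⅓)*(-½) = -4 - ⅙ = -25/6)
f(j) = 2*j*(-25/6 + j) (f(j) = (j + j)*(j - 25/6) = (2*j)*(-25/6 + j) = 2*j*(-25/6 + j))
20535 - f(B(4, -3)) = 20535 - (-2*(-3))*(-25 + 6*(-2*(-3)))/3 = 20535 - 6*(-25 + 6*6)/3 = 20535 - 6*(-25 + 36)/3 = 20535 - 6*11/3 = 20535 - 1*22 = 20535 - 22 = 20513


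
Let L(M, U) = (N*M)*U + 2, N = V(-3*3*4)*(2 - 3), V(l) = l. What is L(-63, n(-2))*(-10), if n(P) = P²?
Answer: 90700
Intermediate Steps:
N = 36 (N = (-3*3*4)*(2 - 3) = -9*4*(-1) = -36*(-1) = 36)
L(M, U) = 2 + 36*M*U (L(M, U) = (36*M)*U + 2 = 36*M*U + 2 = 2 + 36*M*U)
L(-63, n(-2))*(-10) = (2 + 36*(-63)*(-2)²)*(-10) = (2 + 36*(-63)*4)*(-10) = (2 - 9072)*(-10) = -9070*(-10) = 90700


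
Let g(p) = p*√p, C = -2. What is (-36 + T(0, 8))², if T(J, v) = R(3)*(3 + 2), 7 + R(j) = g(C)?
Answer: 4841 + 1420*I*√2 ≈ 4841.0 + 2008.2*I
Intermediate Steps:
g(p) = p^(3/2)
R(j) = -7 - 2*I*√2 (R(j) = -7 + (-2)^(3/2) = -7 - 2*I*√2)
T(J, v) = -35 - 10*I*√2 (T(J, v) = (-7 - 2*I*√2)*(3 + 2) = (-7 - 2*I*√2)*5 = -35 - 10*I*√2)
(-36 + T(0, 8))² = (-36 + (-35 - 10*I*√2))² = (-71 - 10*I*√2)²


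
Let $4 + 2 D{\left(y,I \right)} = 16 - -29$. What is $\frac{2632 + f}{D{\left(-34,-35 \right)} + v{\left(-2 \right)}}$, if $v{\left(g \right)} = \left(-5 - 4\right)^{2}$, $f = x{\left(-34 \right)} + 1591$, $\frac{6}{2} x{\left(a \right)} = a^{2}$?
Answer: $\frac{3950}{87} \approx 45.402$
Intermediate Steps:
$x{\left(a \right)} = \frac{a^{2}}{3}$
$D{\left(y,I \right)} = \frac{41}{2}$ ($D{\left(y,I \right)} = -2 + \frac{16 - -29}{2} = -2 + \frac{16 + 29}{2} = -2 + \frac{1}{2} \cdot 45 = -2 + \frac{45}{2} = \frac{41}{2}$)
$f = \frac{5929}{3}$ ($f = \frac{\left(-34\right)^{2}}{3} + 1591 = \frac{1}{3} \cdot 1156 + 1591 = \frac{1156}{3} + 1591 = \frac{5929}{3} \approx 1976.3$)
$v{\left(g \right)} = 81$ ($v{\left(g \right)} = \left(-9\right)^{2} = 81$)
$\frac{2632 + f}{D{\left(-34,-35 \right)} + v{\left(-2 \right)}} = \frac{2632 + \frac{5929}{3}}{\frac{41}{2} + 81} = \frac{13825}{3 \cdot \frac{203}{2}} = \frac{13825}{3} \cdot \frac{2}{203} = \frac{3950}{87}$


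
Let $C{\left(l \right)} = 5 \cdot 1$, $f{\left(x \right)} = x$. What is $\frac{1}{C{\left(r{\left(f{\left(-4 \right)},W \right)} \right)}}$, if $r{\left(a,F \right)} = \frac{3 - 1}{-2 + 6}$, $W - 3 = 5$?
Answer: $\frac{1}{5} \approx 0.2$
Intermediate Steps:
$W = 8$ ($W = 3 + 5 = 8$)
$r{\left(a,F \right)} = \frac{1}{2}$ ($r{\left(a,F \right)} = \frac{2}{4} = 2 \cdot \frac{1}{4} = \frac{1}{2}$)
$C{\left(l \right)} = 5$
$\frac{1}{C{\left(r{\left(f{\left(-4 \right)},W \right)} \right)}} = \frac{1}{5}$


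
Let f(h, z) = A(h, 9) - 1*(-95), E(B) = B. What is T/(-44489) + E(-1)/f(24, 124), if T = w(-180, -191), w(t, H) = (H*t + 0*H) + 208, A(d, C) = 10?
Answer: -3676229/4671345 ≈ -0.78697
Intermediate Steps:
w(t, H) = 208 + H*t (w(t, H) = (H*t + 0) + 208 = H*t + 208 = 208 + H*t)
f(h, z) = 105 (f(h, z) = 10 - 1*(-95) = 10 + 95 = 105)
T = 34588 (T = 208 - 191*(-180) = 208 + 34380 = 34588)
T/(-44489) + E(-1)/f(24, 124) = 34588/(-44489) - 1/105 = 34588*(-1/44489) - 1*1/105 = -34588/44489 - 1/105 = -3676229/4671345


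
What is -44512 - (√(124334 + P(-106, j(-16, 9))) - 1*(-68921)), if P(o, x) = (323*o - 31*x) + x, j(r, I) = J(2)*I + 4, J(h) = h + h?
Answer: -113433 - 8*√1389 ≈ -1.1373e+5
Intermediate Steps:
J(h) = 2*h
j(r, I) = 4 + 4*I (j(r, I) = (2*2)*I + 4 = 4*I + 4 = 4 + 4*I)
P(o, x) = -30*x + 323*o (P(o, x) = (-31*x + 323*o) + x = -30*x + 323*o)
-44512 - (√(124334 + P(-106, j(-16, 9))) - 1*(-68921)) = -44512 - (√(124334 + (-30*(4 + 4*9) + 323*(-106))) - 1*(-68921)) = -44512 - (√(124334 + (-30*(4 + 36) - 34238)) + 68921) = -44512 - (√(124334 + (-30*40 - 34238)) + 68921) = -44512 - (√(124334 + (-1200 - 34238)) + 68921) = -44512 - (√(124334 - 35438) + 68921) = -44512 - (√88896 + 68921) = -44512 - (8*√1389 + 68921) = -44512 - (68921 + 8*√1389) = -44512 + (-68921 - 8*√1389) = -113433 - 8*√1389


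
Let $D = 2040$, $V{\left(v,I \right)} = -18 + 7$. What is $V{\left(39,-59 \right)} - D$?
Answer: $-2051$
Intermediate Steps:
$V{\left(v,I \right)} = -11$
$V{\left(39,-59 \right)} - D = -11 - 2040 = -2051$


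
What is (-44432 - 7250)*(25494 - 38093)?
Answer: 651141518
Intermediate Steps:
(-44432 - 7250)*(25494 - 38093) = -51682*(-12599) = 651141518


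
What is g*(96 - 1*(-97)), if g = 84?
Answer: 16212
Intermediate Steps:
g*(96 - 1*(-97)) = 84*(96 - 1*(-97)) = 84*(96 + 97) = 84*193 = 16212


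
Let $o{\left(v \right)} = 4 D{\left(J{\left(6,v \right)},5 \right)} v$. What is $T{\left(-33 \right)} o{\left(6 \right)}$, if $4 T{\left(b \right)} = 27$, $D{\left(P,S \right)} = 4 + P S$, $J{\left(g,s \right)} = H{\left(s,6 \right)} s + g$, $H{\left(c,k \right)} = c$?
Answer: $34668$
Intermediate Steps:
$J{\left(g,s \right)} = g + s^{2}$ ($J{\left(g,s \right)} = s s + g = s^{2} + g = g + s^{2}$)
$T{\left(b \right)} = \frac{27}{4}$ ($T{\left(b \right)} = \frac{1}{4} \cdot 27 = \frac{27}{4}$)
$o{\left(v \right)} = v \left(136 + 20 v^{2}\right)$ ($o{\left(v \right)} = 4 \left(4 + \left(6 + v^{2}\right) 5\right) v = 4 \left(4 + \left(30 + 5 v^{2}\right)\right) v = 4 \left(34 + 5 v^{2}\right) v = \left(136 + 20 v^{2}\right) v = v \left(136 + 20 v^{2}\right)$)
$T{\left(-33 \right)} o{\left(6 \right)} = \frac{27 \left(20 \cdot 6^{3} + 136 \cdot 6\right)}{4} = \frac{27 \left(20 \cdot 216 + 816\right)}{4} = \frac{27 \left(4320 + 816\right)}{4} = \frac{27}{4} \cdot 5136 = 34668$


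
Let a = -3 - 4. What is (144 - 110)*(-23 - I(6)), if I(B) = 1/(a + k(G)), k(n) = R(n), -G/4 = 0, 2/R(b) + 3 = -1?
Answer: -11662/15 ≈ -777.47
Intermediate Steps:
R(b) = -½ (R(b) = 2/(-3 - 1) = 2/(-4) = 2*(-¼) = -½)
G = 0 (G = -4*0 = 0)
a = -7
k(n) = -½
I(B) = -2/15 (I(B) = 1/(-7 - ½) = 1/(-15/2) = -2/15)
(144 - 110)*(-23 - I(6)) = (144 - 110)*(-23 - 1*(-2/15)) = 34*(-23 + 2/15) = 34*(-343/15) = -11662/15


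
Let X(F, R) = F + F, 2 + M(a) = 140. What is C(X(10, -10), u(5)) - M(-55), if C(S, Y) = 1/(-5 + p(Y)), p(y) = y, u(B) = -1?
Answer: -829/6 ≈ -138.17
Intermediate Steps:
M(a) = 138 (M(a) = -2 + 140 = 138)
X(F, R) = 2*F
C(S, Y) = 1/(-5 + Y)
C(X(10, -10), u(5)) - M(-55) = 1/(-5 - 1) - 1*138 = 1/(-6) - 138 = -1/6 - 138 = -829/6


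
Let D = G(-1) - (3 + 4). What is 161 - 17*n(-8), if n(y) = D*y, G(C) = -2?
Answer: -1063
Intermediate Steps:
D = -9 (D = -2 - (3 + 4) = -2 - 1*7 = -2 - 7 = -9)
n(y) = -9*y
161 - 17*n(-8) = 161 - (-153)*(-8) = 161 - 17*72 = 161 - 1224 = -1063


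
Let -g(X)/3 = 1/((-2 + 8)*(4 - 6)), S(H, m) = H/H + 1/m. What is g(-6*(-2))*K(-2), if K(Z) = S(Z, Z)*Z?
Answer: -¼ ≈ -0.25000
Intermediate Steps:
S(H, m) = 1 + 1/m
g(X) = ¼ (g(X) = -3*1/((-2 + 8)*(4 - 6)) = -3/(6*(-2)) = -3/(-12) = -3*(-1/12) = ¼)
K(Z) = 1 + Z (K(Z) = ((1 + Z)/Z)*Z = 1 + Z)
g(-6*(-2))*K(-2) = (1 - 2)/4 = (¼)*(-1) = -¼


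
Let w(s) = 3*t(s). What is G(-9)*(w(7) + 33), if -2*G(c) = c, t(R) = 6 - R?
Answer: 135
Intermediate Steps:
G(c) = -c/2
w(s) = 18 - 3*s (w(s) = 3*(6 - s) = 18 - 3*s)
G(-9)*(w(7) + 33) = (-1/2*(-9))*((18 - 3*7) + 33) = 9*((18 - 21) + 33)/2 = 9*(-3 + 33)/2 = (9/2)*30 = 135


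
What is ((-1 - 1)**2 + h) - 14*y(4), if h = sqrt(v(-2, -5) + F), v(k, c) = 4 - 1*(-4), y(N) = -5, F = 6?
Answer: 74 + sqrt(14) ≈ 77.742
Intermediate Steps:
v(k, c) = 8 (v(k, c) = 4 + 4 = 8)
h = sqrt(14) (h = sqrt(8 + 6) = sqrt(14) ≈ 3.7417)
((-1 - 1)**2 + h) - 14*y(4) = ((-1 - 1)**2 + sqrt(14)) - 14*(-5) = ((-2)**2 + sqrt(14)) + 70 = (4 + sqrt(14)) + 70 = 74 + sqrt(14)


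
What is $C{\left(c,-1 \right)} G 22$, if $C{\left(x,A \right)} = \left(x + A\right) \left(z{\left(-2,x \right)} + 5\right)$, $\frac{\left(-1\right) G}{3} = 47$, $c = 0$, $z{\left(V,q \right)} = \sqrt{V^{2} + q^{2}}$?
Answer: $21714$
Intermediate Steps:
$G = -141$ ($G = \left(-3\right) 47 = -141$)
$C{\left(x,A \right)} = \left(5 + \sqrt{4 + x^{2}}\right) \left(A + x\right)$ ($C{\left(x,A \right)} = \left(x + A\right) \left(\sqrt{\left(-2\right)^{2} + x^{2}} + 5\right) = \left(A + x\right) \left(\sqrt{4 + x^{2}} + 5\right) = \left(A + x\right) \left(5 + \sqrt{4 + x^{2}}\right) = \left(5 + \sqrt{4 + x^{2}}\right) \left(A + x\right)$)
$C{\left(c,-1 \right)} G 22 = \left(5 \left(-1\right) + 5 \cdot 0 - \sqrt{4 + 0^{2}} + 0 \sqrt{4 + 0^{2}}\right) \left(-141\right) 22 = \left(-5 + 0 - \sqrt{4 + 0} + 0 \sqrt{4 + 0}\right) \left(-141\right) 22 = \left(-5 + 0 - \sqrt{4} + 0 \sqrt{4}\right) \left(-141\right) 22 = \left(-5 + 0 - 2 + 0 \cdot 2\right) \left(-141\right) 22 = \left(-5 + 0 - 2 + 0\right) \left(-141\right) 22 = \left(-7\right) \left(-141\right) 22 = 987 \cdot 22 = 21714$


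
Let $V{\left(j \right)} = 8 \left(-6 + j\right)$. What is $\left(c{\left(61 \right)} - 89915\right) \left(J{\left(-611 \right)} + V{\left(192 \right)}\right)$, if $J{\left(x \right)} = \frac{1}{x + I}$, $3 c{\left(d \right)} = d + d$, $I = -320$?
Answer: $- \frac{373516021721}{2793} \approx -1.3373 \cdot 10^{8}$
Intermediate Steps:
$c{\left(d \right)} = \frac{2 d}{3}$ ($c{\left(d \right)} = \frac{d + d}{3} = \frac{2 d}{3}$)
$J{\left(x \right)} = \frac{1}{-320 + x}$ ($J{\left(x \right)} = \frac{1}{x - 320} = \frac{1}{-320 + x}$)
$V{\left(j \right)} = -48 + 8 j$
$\left(c{\left(61 \right)} - 89915\right) \left(J{\left(-611 \right)} + V{\left(192 \right)}\right) = \left(\frac{2}{3} \cdot 61 - 89915\right) \left(\frac{1}{-320 - 611} + \left(-48 + 8 \cdot 192\right)\right) = \left(\frac{122}{3} - 89915\right) \left(\frac{1}{-931} + \left(-48 + 1536\right)\right) = - \frac{269623 \left(- \frac{1}{931} + 1488\right)}{3} = \left(- \frac{269623}{3}\right) \frac{1385327}{931} = - \frac{373516021721}{2793}$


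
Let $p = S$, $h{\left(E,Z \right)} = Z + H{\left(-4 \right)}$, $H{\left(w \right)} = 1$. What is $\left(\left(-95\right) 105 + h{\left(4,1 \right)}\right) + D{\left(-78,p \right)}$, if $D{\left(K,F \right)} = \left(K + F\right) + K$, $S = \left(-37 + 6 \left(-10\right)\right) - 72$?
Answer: $-10298$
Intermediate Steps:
$S = -169$ ($S = \left(-37 - 60\right) - 72 = -97 - 72 = -169$)
$h{\left(E,Z \right)} = 1 + Z$ ($h{\left(E,Z \right)} = Z + 1 = 1 + Z$)
$p = -169$
$D{\left(K,F \right)} = F + 2 K$ ($D{\left(K,F \right)} = \left(F + K\right) + K = F + 2 K$)
$\left(\left(-95\right) 105 + h{\left(4,1 \right)}\right) + D{\left(-78,p \right)} = \left(\left(-95\right) 105 + \left(1 + 1\right)\right) + \left(-169 + 2 \left(-78\right)\right) = \left(-9975 + 2\right) - 325 = -9973 - 325 = -10298$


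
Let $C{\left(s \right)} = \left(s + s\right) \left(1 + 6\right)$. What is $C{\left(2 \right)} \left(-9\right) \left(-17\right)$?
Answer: $4284$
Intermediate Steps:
$C{\left(s \right)} = 14 s$ ($C{\left(s \right)} = 2 s 7 = 14 s$)
$C{\left(2 \right)} \left(-9\right) \left(-17\right) = 14 \cdot 2 \left(-9\right) \left(-17\right) = 28 \left(-9\right) \left(-17\right) = \left(-252\right) \left(-17\right) = 4284$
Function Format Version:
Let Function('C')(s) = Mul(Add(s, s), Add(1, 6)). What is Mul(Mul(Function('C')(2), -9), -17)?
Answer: 4284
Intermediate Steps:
Function('C')(s) = Mul(14, s) (Function('C')(s) = Mul(Mul(2, s), 7) = Mul(14, s))
Mul(Mul(Function('C')(2), -9), -17) = Mul(Mul(Mul(14, 2), -9), -17) = Mul(Mul(28, -9), -17) = Mul(-252, -17) = 4284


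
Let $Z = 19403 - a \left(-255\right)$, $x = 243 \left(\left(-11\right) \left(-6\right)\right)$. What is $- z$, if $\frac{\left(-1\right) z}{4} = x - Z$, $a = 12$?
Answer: $-25700$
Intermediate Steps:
$x = 16038$ ($x = 243 \cdot 66 = 16038$)
$Z = 22463$ ($Z = 19403 - 12 \left(-255\right) = 19403 - -3060 = 19403 + 3060 = 22463$)
$z = 25700$ ($z = - 4 \left(16038 - 22463\right) = \left(-4\right) \left(-6425\right) = 25700$)
$- z = \left(-1\right) 25700 = -25700$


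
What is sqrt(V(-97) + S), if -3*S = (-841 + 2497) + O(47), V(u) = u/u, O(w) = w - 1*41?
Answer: I*sqrt(553) ≈ 23.516*I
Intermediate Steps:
O(w) = -41 + w (O(w) = w - 41 = -41 + w)
V(u) = 1
S = -554 (S = -((-841 + 2497) + (-41 + 47))/3 = -(1656 + 6)/3 = -1/3*1662 = -554)
sqrt(V(-97) + S) = sqrt(1 - 554) = sqrt(-553) = I*sqrt(553)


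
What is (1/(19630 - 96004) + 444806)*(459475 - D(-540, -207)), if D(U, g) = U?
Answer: 15627451757981645/76374 ≈ 2.0462e+11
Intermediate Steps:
(1/(19630 - 96004) + 444806)*(459475 - D(-540, -207)) = (1/(19630 - 96004) + 444806)*(459475 - 1*(-540)) = (1/(-76374) + 444806)*(459475 + 540) = (-1/76374 + 444806)*460015 = (33971613443/76374)*460015 = 15627451757981645/76374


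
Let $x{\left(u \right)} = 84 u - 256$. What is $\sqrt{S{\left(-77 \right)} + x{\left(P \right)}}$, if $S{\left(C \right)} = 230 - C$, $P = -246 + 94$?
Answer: $9 i \sqrt{157} \approx 112.77 i$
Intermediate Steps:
$P = -152$
$x{\left(u \right)} = -256 + 84 u$
$\sqrt{S{\left(-77 \right)} + x{\left(P \right)}} = \sqrt{\left(230 - -77\right) + \left(-256 + 84 \left(-152\right)\right)} = \sqrt{\left(230 + 77\right) - 13024} = \sqrt{307 - 13024} = \sqrt{-12717} = 9 i \sqrt{157}$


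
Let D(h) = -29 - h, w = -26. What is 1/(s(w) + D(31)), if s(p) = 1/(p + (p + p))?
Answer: -78/4681 ≈ -0.016663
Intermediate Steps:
s(p) = 1/(3*p) (s(p) = 1/(p + 2*p) = 1/(3*p))
1/(s(w) + D(31)) = 1/((⅓)/(-26) + (-29 - 1*31)) = 1/((⅓)*(-1/26) + (-29 - 31)) = 1/(-1/78 - 60) = 1/(-4681/78) = -78/4681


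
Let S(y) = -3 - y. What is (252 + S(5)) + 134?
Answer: 378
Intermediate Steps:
(252 + S(5)) + 134 = (252 + (-3 - 1*5)) + 134 = (252 + (-3 - 5)) + 134 = (252 - 8) + 134 = 244 + 134 = 378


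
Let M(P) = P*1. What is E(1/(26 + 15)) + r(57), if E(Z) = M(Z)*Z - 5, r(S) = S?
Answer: 87413/1681 ≈ 52.001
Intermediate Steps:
M(P) = P
E(Z) = -5 + Z² (E(Z) = Z*Z - 5 = Z² - 5 = -5 + Z²)
E(1/(26 + 15)) + r(57) = (-5 + (1/(26 + 15))²) + 57 = (-5 + (1/41)²) + 57 = (-5 + 1/1681) + 57 = -8404/1681 + 57 = 87413/1681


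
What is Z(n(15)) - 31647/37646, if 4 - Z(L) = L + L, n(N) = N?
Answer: -144349/5378 ≈ -26.841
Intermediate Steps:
Z(L) = 4 - 2*L (Z(L) = 4 - (L + L) = 4 - 2*L)
Z(n(15)) - 31647/37646 = (4 - 2*15) - 31647/37646 = (4 - 30) - 31647*1/37646 = -26 - 4521/5378 = -144349/5378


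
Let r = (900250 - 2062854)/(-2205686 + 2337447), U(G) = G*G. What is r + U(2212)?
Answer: 644698031780/131761 ≈ 4.8929e+6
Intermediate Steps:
U(G) = G²
r = -1162604/131761 ≈ -8.8236
r + U(2212) = -1162604/131761 + 2212² = -1162604/131761 + 4892944 = 644698031780/131761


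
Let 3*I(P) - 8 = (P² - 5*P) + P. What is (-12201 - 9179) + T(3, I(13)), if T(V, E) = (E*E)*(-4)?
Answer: -254920/9 ≈ -28324.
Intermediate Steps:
I(P) = 8/3 - 4*P/3 + P²/3 (I(P) = 8/3 + ((P² - 5*P) + P)/3 = 8/3 + (P² - 4*P)/3 = 8/3 + (-4*P/3 + P²/3) = 8/3 - 4*P/3 + P²/3)
T(V, E) = -4*E² (T(V, E) = E²*(-4) = -4*E²)
(-12201 - 9179) + T(3, I(13)) = (-12201 - 9179) - 4*(8/3 - 4/3*13 + (⅓)*13²)² = -21380 - 4*(8/3 - 52/3 + (⅓)*169)² = -21380 - 4*(8/3 - 52/3 + 169/3)² = -21380 - 4*(125/3)² = -21380 - 4*15625/9 = -21380 - 62500/9 = -254920/9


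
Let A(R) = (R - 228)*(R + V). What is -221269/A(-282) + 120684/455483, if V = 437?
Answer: 3558849617/1161481650 ≈ 3.0641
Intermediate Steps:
A(R) = (-228 + R)*(437 + R) (A(R) = (R - 228)*(R + 437) = (-228 + R)*(437 + R))
-221269/A(-282) + 120684/455483 = -221269/(-99636 + (-282)**2 + 209*(-282)) + 120684/455483 = -221269/(-99636 + 79524 - 58938) + 120684*(1/455483) = -221269/(-79050) + 120684/455483 = -221269*(-1/79050) + 120684/455483 = 221269/79050 + 120684/455483 = 3558849617/1161481650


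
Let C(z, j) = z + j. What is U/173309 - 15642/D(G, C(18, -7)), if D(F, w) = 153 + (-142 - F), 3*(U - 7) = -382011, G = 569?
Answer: 146658291/5372579 ≈ 27.298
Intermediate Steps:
C(z, j) = j + z
U = -127330 (U = 7 + (⅓)*(-382011) = 7 - 127337 = -127330)
D(F, w) = 11 - F
U/173309 - 15642/D(G, C(18, -7)) = -127330/173309 - 15642/(11 - 1*569) = -127330*1/173309 - 15642/(11 - 569) = -127330/173309 - 15642/(-558) = -127330/173309 - 15642*(-1/558) = -127330/173309 + 869/31 = 146658291/5372579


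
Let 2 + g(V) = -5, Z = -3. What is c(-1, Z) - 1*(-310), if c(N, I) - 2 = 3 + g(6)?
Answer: 308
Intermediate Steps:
g(V) = -7 (g(V) = -2 - 5 = -7)
c(N, I) = -2 (c(N, I) = 2 + (3 - 7) = 2 - 4 = -2)
c(-1, Z) - 1*(-310) = -2 - 1*(-310) = -2 + 310 = 308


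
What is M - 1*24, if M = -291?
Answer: -315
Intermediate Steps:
M - 1*24 = -291 - 1*24 = -291 - 24 = -315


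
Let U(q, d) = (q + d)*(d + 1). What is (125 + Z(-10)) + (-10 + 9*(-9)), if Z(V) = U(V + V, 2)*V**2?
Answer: -5366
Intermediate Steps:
U(q, d) = (1 + d)*(d + q) (U(q, d) = (d + q)*(1 + d) = (1 + d)*(d + q))
Z(V) = V**2*(6 + 6*V) (Z(V) = (2 + (V + V) + 2**2 + 2*(V + V))*V**2 = (2 + 2*V + 4 + 2*(2*V))*V**2 = (2 + 2*V + 4 + 4*V)*V**2 = (6 + 6*V)*V**2 = V**2*(6 + 6*V))
(125 + Z(-10)) + (-10 + 9*(-9)) = (125 + 6*(-10)**2*(1 - 10)) + (-10 + 9*(-9)) = (125 + 6*100*(-9)) + (-10 - 81) = (125 - 5400) - 91 = -5275 - 91 = -5366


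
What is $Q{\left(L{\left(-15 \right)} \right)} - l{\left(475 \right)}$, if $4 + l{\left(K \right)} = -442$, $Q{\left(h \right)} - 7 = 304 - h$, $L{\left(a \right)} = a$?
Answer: $772$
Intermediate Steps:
$Q{\left(h \right)} = 311 - h$ ($Q{\left(h \right)} = 7 - \left(-304 + h\right) = 311 - h$)
$l{\left(K \right)} = -446$ ($l{\left(K \right)} = -4 - 442 = -446$)
$Q{\left(L{\left(-15 \right)} \right)} - l{\left(475 \right)} = \left(311 - -15\right) - -446 = \left(311 + 15\right) + 446 = 326 + 446 = 772$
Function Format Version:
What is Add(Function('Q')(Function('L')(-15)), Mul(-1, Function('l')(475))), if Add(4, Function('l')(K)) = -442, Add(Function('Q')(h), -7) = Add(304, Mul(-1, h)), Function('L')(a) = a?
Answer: 772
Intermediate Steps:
Function('Q')(h) = Add(311, Mul(-1, h)) (Function('Q')(h) = Add(7, Add(304, Mul(-1, h))) = Add(311, Mul(-1, h)))
Function('l')(K) = -446 (Function('l')(K) = Add(-4, -442) = -446)
Add(Function('Q')(Function('L')(-15)), Mul(-1, Function('l')(475))) = Add(Add(311, Mul(-1, -15)), Mul(-1, -446)) = Add(Add(311, 15), 446) = Add(326, 446) = 772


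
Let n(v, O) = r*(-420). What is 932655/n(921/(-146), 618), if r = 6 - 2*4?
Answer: 62177/56 ≈ 1110.3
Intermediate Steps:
r = -2 (r = 6 - 1*8 = 6 - 8 = -2)
n(v, O) = 840 (n(v, O) = -2*(-420) = 840)
932655/n(921/(-146), 618) = 932655/840 = 932655*(1/840) = 62177/56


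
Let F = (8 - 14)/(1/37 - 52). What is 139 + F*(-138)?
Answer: 78887/641 ≈ 123.07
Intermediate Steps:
F = 74/641 (F = -6/(1/37 - 52) = -6/(-1923/37) = -6*(-37/1923) = 74/641 ≈ 0.11544)
139 + F*(-138) = 139 + (74/641)*(-138) = 139 - 10212/641 = 78887/641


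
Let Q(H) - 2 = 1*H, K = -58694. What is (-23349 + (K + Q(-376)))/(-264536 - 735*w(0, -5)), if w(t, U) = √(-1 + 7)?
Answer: 10901131756/34988026973 - 60576495*√6/69976053946 ≈ 0.30945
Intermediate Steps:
w(t, U) = √6
Q(H) = 2 + H (Q(H) = 2 + 1*H = 2 + H)
(-23349 + (K + Q(-376)))/(-264536 - 735*w(0, -5)) = (-23349 + (-58694 + (2 - 376)))/(-264536 - 735*√6) = (-23349 + (-58694 - 374))/(-264536 - 735*√6) = (-23349 - 59068)/(-264536 - 735*√6) = -82417/(-264536 - 735*√6)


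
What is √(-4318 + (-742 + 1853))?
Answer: I*√3207 ≈ 56.63*I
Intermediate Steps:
√(-4318 + (-742 + 1853)) = √(-4318 + 1111) = √(-3207) = I*√3207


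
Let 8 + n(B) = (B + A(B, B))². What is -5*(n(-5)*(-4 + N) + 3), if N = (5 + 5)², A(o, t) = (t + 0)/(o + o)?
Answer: -5895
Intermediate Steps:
A(o, t) = t/(2*o) (A(o, t) = t/((2*o)) = t*(1/(2*o)) = t/(2*o))
N = 100 (N = 10² = 100)
n(B) = -8 + (½ + B)² (n(B) = -8 + (B + B/(2*B))² = -8 + (B + ½)² = -8 + (½ + B)²)
-5*(n(-5)*(-4 + N) + 3) = -5*((-31/4 - 5 + (-5)²)*(-4 + 100) + 3) = -5*((-31/4 - 5 + 25)*96 + 3) = -5*((49/4)*96 + 3) = -5*(1176 + 3) = -5*1179 = -5895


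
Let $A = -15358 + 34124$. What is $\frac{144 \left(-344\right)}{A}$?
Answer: $- \frac{24768}{9383} \approx -2.6397$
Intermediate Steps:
$A = 18766$
$\frac{144 \left(-344\right)}{A} = \frac{144 \left(-344\right)}{18766} = \left(-49536\right) \frac{1}{18766} = - \frac{24768}{9383}$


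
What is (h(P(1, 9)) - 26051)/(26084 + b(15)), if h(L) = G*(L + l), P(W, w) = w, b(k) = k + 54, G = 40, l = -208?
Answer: -34011/26153 ≈ -1.3005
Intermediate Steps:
b(k) = 54 + k
h(L) = -8320 + 40*L (h(L) = 40*(L - 208) = 40*(-208 + L) = -8320 + 40*L)
(h(P(1, 9)) - 26051)/(26084 + b(15)) = ((-8320 + 40*9) - 26051)/(26084 + (54 + 15)) = ((-8320 + 360) - 26051)/(26084 + 69) = (-7960 - 26051)/26153 = -34011*1/26153 = -34011/26153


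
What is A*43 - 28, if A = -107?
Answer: -4629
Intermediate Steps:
A*43 - 28 = -107*43 - 28 = -4601 - 28 = -4629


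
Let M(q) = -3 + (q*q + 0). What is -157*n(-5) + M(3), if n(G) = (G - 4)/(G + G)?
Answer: -1353/10 ≈ -135.30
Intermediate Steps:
n(G) = (-4 + G)/(2*G) (n(G) = (-4 + G)/((2*G)) = (-4 + G)*(1/(2*G)) = (-4 + G)/(2*G))
M(q) = -3 + q² (M(q) = -3 + (q² + 0) = -3 + q²)
-157*n(-5) + M(3) = -157*(-4 - 5)/(2*(-5)) + (-3 + 3²) = -157*(-1)*(-9)/(2*5) + (-3 + 9) = -157*9/10 + 6 = -1413/10 + 6 = -1353/10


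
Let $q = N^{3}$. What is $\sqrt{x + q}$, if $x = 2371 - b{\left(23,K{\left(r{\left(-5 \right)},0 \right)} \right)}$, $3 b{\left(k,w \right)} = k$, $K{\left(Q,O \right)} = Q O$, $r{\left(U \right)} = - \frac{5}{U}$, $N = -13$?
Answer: $\frac{\sqrt{1497}}{3} \approx 12.897$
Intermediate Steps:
$K{\left(Q,O \right)} = O Q$
$b{\left(k,w \right)} = \frac{k}{3}$
$x = \frac{7090}{3}$ ($x = 2371 - \frac{1}{3} \cdot 23 = 2371 - \frac{23}{3} = \frac{7090}{3} \approx 2363.3$)
$q = -2197$ ($q = \left(-13\right)^{3} = -2197$)
$\sqrt{x + q} = \sqrt{\frac{7090}{3} - 2197} = \sqrt{\frac{499}{3}} = \frac{\sqrt{1497}}{3}$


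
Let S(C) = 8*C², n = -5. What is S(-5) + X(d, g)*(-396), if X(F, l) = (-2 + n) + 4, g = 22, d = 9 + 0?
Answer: 1388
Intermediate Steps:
d = 9
X(F, l) = -3 (X(F, l) = (-2 - 5) + 4 = -7 + 4 = -3)
S(-5) + X(d, g)*(-396) = 8*(-5)² - 3*(-396) = 8*25 + 1188 = 200 + 1188 = 1388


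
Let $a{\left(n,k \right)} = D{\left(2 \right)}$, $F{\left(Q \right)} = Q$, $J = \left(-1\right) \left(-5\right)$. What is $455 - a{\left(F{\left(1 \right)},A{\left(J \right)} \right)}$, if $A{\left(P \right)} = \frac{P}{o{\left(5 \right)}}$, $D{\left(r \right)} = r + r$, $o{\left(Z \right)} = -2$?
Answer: $451$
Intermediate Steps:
$J = 5$
$D{\left(r \right)} = 2 r$
$A{\left(P \right)} = - \frac{P}{2}$ ($A{\left(P \right)} = \frac{P}{-2} = P \left(- \frac{1}{2}\right) = - \frac{P}{2}$)
$a{\left(n,k \right)} = 4$ ($a{\left(n,k \right)} = 2 \cdot 2 = 4$)
$455 - a{\left(F{\left(1 \right)},A{\left(J \right)} \right)} = 455 - 4 = 451$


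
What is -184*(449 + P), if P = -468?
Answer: 3496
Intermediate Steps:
-184*(449 + P) = -184*(449 - 468) = -184*(-19) = 3496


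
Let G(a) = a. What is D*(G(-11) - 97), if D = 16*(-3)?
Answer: 5184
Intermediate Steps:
D = -48
D*(G(-11) - 97) = -48*(-11 - 97) = -48*(-108) = 5184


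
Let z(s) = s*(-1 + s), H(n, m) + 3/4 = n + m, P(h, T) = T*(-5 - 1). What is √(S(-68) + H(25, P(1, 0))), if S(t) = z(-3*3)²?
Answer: √32497/2 ≈ 90.135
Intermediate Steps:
P(h, T) = -6*T (P(h, T) = T*(-6) = -6*T)
H(n, m) = -¾ + m + n (H(n, m) = -¾ + (n + m) = -¾ + (m + n) = -¾ + m + n)
S(t) = 8100 (S(t) = ((-3*3)*(-1 - 3*3))² = (-9*(-1 - 9))² = (-9*(-10))² = 90² = 8100)
√(S(-68) + H(25, P(1, 0))) = √(8100 + (-¾ - 6*0 + 25)) = √(8100 + (-¾ + 0 + 25)) = √(8100 + 97/4) = √(32497/4) = √32497/2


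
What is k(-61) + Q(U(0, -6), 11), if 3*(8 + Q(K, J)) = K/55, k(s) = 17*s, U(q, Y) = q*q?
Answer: -1045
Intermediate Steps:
U(q, Y) = q²
Q(K, J) = -8 + K/165 (Q(K, J) = -8 + (K/55)/3 = -8 + K/165)
k(-61) + Q(U(0, -6), 11) = 17*(-61) + (-8 + (1/165)*0²) = -1037 + (-8 + (1/165)*0) = -1037 + (-8 + 0) = -1037 - 8 = -1045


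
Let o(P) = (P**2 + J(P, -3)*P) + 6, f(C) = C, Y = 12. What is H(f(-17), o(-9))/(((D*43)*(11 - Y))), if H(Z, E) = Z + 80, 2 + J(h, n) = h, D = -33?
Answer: 21/473 ≈ 0.044397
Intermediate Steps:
J(h, n) = -2 + h
o(P) = 6 + P**2 + P*(-2 + P) (o(P) = (P**2 + (-2 + P)*P) + 6 = (P**2 + P*(-2 + P)) + 6 = 6 + P**2 + P*(-2 + P))
H(Z, E) = 80 + Z
H(f(-17), o(-9))/(((D*43)*(11 - Y))) = (80 - 17)/(((-33*43)*(11 - 1*12))) = 63/((-1419*(11 - 12))) = 63/((-1419*(-1))) = 63/1419 = 63*(1/1419) = 21/473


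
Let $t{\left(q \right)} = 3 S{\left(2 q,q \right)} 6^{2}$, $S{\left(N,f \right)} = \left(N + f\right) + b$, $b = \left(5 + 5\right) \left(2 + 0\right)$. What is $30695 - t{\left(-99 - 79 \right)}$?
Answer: $86207$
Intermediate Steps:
$b = 20$ ($b = 10 \cdot 2 = 20$)
$S{\left(N,f \right)} = 20 + N + f$ ($S{\left(N,f \right)} = \left(N + f\right) + 20 = 20 + N + f$)
$t{\left(q \right)} = 2160 + 324 q$ ($t{\left(q \right)} = 3 \left(20 + 2 q + q\right) 6^{2} = 3 \left(20 + 3 q\right) 36 = \left(60 + 9 q\right) 36 = 2160 + 324 q$)
$30695 - t{\left(-99 - 79 \right)} = 30695 - \left(2160 + 324 \left(-99 - 79\right)\right) = 30695 - \left(2160 + 324 \left(-178\right)\right) = 30695 - \left(2160 - 57672\right) = 30695 - -55512 = 30695 + 55512 = 86207$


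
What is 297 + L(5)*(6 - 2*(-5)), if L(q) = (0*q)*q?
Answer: 297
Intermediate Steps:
L(q) = 0 (L(q) = 0*q = 0)
297 + L(5)*(6 - 2*(-5)) = 297 + 0*(6 - 2*(-5)) = 297 + 0*(6 + 10) = 297 + 0*16 = 297 + 0 = 297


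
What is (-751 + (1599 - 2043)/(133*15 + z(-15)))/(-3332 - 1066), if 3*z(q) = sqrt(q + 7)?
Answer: 26908967003/157537384734 - 444*I*sqrt(2)/26256230789 ≈ 0.17081 - 2.3915e-8*I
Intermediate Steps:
z(q) = sqrt(7 + q)/3 (z(q) = sqrt(q + 7)/3 = sqrt(7 + q)/3)
(-751 + (1599 - 2043)/(133*15 + z(-15)))/(-3332 - 1066) = (-751 + (1599 - 2043)/(133*15 + sqrt(7 - 15)/3))/(-3332 - 1066) = (-751 - 444/(1995 + sqrt(-8)/3))/(-4398) = (-751 - 444/(1995 + (2*I*sqrt(2))/3))*(-1/4398) = (-751 - 444/(1995 + 2*I*sqrt(2)/3))*(-1/4398) = 751/4398 + 74/(733*(1995 + 2*I*sqrt(2)/3))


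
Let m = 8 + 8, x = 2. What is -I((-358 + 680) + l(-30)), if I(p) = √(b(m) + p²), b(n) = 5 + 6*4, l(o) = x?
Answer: -√105005 ≈ -324.04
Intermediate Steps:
l(o) = 2
m = 16
b(n) = 29 (b(n) = 5 + 24 = 29)
I(p) = √(29 + p²)
-I((-358 + 680) + l(-30)) = -√(29 + ((-358 + 680) + 2)²) = -√(29 + (322 + 2)²) = -√(29 + 324²) = -√(29 + 104976) = -√105005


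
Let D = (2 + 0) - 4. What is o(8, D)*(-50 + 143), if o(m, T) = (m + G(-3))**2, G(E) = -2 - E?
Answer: 7533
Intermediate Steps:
D = -2 (D = 2 - 4 = -2)
o(m, T) = (1 + m)**2 (o(m, T) = (m + (-2 - 1*(-3)))**2 = (m + (-2 + 3))**2 = (m + 1)**2 = (1 + m)**2)
o(8, D)*(-50 + 143) = (1 + 8)**2*(-50 + 143) = 9**2*93 = 81*93 = 7533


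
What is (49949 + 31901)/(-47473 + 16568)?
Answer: -16370/6181 ≈ -2.6484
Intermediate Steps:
(49949 + 31901)/(-47473 + 16568) = 81850/(-30905) = 81850*(-1/30905) = -16370/6181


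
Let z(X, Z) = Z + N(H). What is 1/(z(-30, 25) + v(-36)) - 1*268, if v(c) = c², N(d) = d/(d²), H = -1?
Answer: -353759/1320 ≈ -268.00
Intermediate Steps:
N(d) = 1/d (N(d) = d/d² = 1/d)
z(X, Z) = -1 + Z (z(X, Z) = Z + 1/(-1) = Z - 1 = -1 + Z)
1/(z(-30, 25) + v(-36)) - 1*268 = 1/((-1 + 25) + (-36)²) - 1*268 = 1/(24 + 1296) - 268 = 1/1320 - 268 = -353759/1320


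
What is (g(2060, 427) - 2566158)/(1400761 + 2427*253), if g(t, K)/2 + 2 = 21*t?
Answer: -1239821/1007396 ≈ -1.2307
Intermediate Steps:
g(t, K) = -4 + 42*t (g(t, K) = -4 + 2*(21*t) = -4 + 42*t)
(g(2060, 427) - 2566158)/(1400761 + 2427*253) = ((-4 + 42*2060) - 2566158)/(1400761 + 2427*253) = ((-4 + 86520) - 2566158)/(1400761 + 614031) = (86516 - 2566158)/2014792 = -2479642*1/2014792 = -1239821/1007396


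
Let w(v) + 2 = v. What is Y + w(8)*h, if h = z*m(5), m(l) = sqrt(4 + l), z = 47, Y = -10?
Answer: 836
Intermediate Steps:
w(v) = -2 + v
h = 141 (h = 47*sqrt(4 + 5) = 47*sqrt(9) = 47*3 = 141)
Y + w(8)*h = -10 + (-2 + 8)*141 = -10 + 6*141 = -10 + 846 = 836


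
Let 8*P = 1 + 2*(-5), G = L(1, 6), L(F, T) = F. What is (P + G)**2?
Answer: 1/64 ≈ 0.015625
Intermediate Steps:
G = 1
P = -9/8 (P = (1 + 2*(-5))/8 = (1 - 10)/8 = (1/8)*(-9) = -9/8 ≈ -1.1250)
(P + G)**2 = (-9/8 + 1)**2 = (-1/8)**2 = 1/64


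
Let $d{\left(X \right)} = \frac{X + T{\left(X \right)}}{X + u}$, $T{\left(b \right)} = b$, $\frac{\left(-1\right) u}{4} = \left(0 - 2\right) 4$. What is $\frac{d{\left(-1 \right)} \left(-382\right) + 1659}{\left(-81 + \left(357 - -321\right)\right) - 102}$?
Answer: $\frac{52193}{15345} \approx 3.4013$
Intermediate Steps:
$u = 32$ ($u = - 4 \left(0 - 2\right) 4 = - 4 \left(\left(-2\right) 4\right) = \left(-4\right) \left(-8\right) = 32$)
$d{\left(X \right)} = \frac{2 X}{32 + X}$ ($d{\left(X \right)} = \frac{X + X}{X + 32} = \frac{2 X}{32 + X}$)
$\frac{d{\left(-1 \right)} \left(-382\right) + 1659}{\left(-81 + \left(357 - -321\right)\right) - 102} = \frac{2 \left(-1\right) \frac{1}{32 - 1} \left(-382\right) + 1659}{\left(-81 + \left(357 - -321\right)\right) - 102} = \frac{2 \left(-1\right) \frac{1}{31} \left(-382\right) + 1659}{\left(-81 + \left(357 + 321\right)\right) - 102} = \frac{2 \left(-1\right) \frac{1}{31} \left(-382\right) + 1659}{\left(-81 + 678\right) - 102} = \frac{\left(- \frac{2}{31}\right) \left(-382\right) + 1659}{597 - 102} = \frac{\frac{764}{31} + 1659}{495} = \frac{52193}{31} \cdot \frac{1}{495} = \frac{52193}{15345}$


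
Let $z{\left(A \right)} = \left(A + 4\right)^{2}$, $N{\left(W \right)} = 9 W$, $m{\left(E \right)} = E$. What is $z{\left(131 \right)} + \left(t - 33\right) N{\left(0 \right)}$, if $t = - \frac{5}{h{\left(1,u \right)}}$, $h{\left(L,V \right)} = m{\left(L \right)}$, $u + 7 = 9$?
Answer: $18225$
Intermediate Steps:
$u = 2$ ($u = -7 + 9 = 2$)
$h{\left(L,V \right)} = L$
$z{\left(A \right)} = \left(4 + A\right)^{2}$
$t = -5$ ($t = - \frac{5}{1} = \left(-5\right) 1 = -5$)
$z{\left(131 \right)} + \left(t - 33\right) N{\left(0 \right)} = \left(4 + 131\right)^{2} + \left(-5 - 33\right) 9 \cdot 0 = 135^{2} - 0 = 18225 + 0 = 18225$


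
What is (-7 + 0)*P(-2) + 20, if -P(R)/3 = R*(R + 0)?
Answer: 104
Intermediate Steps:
P(R) = -3*R² (P(R) = -3*R*(R + 0) = -3*R*R = -3*R²)
(-7 + 0)*P(-2) + 20 = (-7 + 0)*(-3*(-2)²) + 20 = -(-21)*4 + 20 = -7*(-12) + 20 = 84 + 20 = 104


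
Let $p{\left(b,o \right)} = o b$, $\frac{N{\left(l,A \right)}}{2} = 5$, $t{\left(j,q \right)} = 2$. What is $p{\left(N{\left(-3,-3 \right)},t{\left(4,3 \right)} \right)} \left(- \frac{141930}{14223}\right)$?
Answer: $- \frac{946200}{4741} \approx -199.58$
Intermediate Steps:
$N{\left(l,A \right)} = 10$ ($N{\left(l,A \right)} = 2 \cdot 5 = 10$)
$p{\left(b,o \right)} = b o$
$p{\left(N{\left(-3,-3 \right)},t{\left(4,3 \right)} \right)} \left(- \frac{141930}{14223}\right) = 10 \cdot 2 \left(- \frac{141930}{14223}\right) = 20 \left(\left(-141930\right) \frac{1}{14223}\right) = 20 \left(- \frac{47310}{4741}\right) = - \frac{946200}{4741}$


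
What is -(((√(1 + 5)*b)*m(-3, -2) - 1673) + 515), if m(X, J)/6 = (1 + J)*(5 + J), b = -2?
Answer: 1158 - 36*√6 ≈ 1069.8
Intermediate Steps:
m(X, J) = 6*(1 + J)*(5 + J) (m(X, J) = 6*((1 + J)*(5 + J)) = 6*(1 + J)*(5 + J))
-(((√(1 + 5)*b)*m(-3, -2) - 1673) + 515) = -(((√(1 + 5)*(-2))*(30 + 6*(-2)² + 36*(-2)) - 1673) + 515) = -(((√6*(-2))*(30 + 6*4 - 72) - 1673) + 515) = -(((-2*√6)*(30 + 24 - 72) - 1673) + 515) = -((-2*√6*(-18) - 1673) + 515) = -((36*√6 - 1673) + 515) = -((-1673 + 36*√6) + 515) = -(-1158 + 36*√6) = 1158 - 36*√6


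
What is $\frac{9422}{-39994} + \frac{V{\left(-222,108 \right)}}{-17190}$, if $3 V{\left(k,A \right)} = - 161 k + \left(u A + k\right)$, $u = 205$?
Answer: $- \frac{46532443}{34374843} \approx -1.3537$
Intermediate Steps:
$V{\left(k,A \right)} = - \frac{160 k}{3} + \frac{205 A}{3}$ ($V{\left(k,A \right)} = \frac{- 161 k + \left(205 A + k\right)}{3} = \frac{- 161 k + \left(k + 205 A\right)}{3} = \frac{- 160 k + 205 A}{3} = - \frac{160 k}{3} + \frac{205 A}{3}$)
$\frac{9422}{-39994} + \frac{V{\left(-222,108 \right)}}{-17190} = \frac{9422}{-39994} + \frac{\left(- \frac{160}{3}\right) \left(-222\right) + \frac{205}{3} \cdot 108}{-17190} = 9422 \left(- \frac{1}{39994}\right) + \left(11840 + 7380\right) \left(- \frac{1}{17190}\right) = - \frac{4711}{19997} + 19220 \left(- \frac{1}{17190}\right) = - \frac{4711}{19997} - \frac{1922}{1719} = - \frac{46532443}{34374843}$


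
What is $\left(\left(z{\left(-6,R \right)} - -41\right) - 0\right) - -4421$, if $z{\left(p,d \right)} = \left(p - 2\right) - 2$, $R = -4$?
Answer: $4452$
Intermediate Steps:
$z{\left(p,d \right)} = -4 + p$ ($z{\left(p,d \right)} = \left(-2 + p\right) - 2 = -4 + p$)
$\left(\left(z{\left(-6,R \right)} - -41\right) - 0\right) - -4421 = \left(\left(\left(-4 - 6\right) - -41\right) - 0\right) - -4421 = \left(\left(-10 + 41\right) + 0\right) + 4421 = \left(31 + 0\right) + 4421 = 31 + 4421 = 4452$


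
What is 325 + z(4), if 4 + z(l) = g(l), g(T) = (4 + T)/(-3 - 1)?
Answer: 319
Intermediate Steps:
g(T) = -1 - T/4 (g(T) = (4 + T)/(-4) = (4 + T)*(-1/4) = -1 - T/4)
z(l) = -5 - l/4 (z(l) = -4 + (-1 - l/4) = -5 - l/4)
325 + z(4) = 325 + (-5 - 1/4*4) = 325 + (-5 - 1) = 325 - 6 = 319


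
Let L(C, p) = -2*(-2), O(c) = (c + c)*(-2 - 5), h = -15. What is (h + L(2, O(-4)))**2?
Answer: 121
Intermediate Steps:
O(c) = -14*c (O(c) = (2*c)*(-7) = -14*c)
L(C, p) = 4
(h + L(2, O(-4)))**2 = (-15 + 4)**2 = (-11)**2 = 121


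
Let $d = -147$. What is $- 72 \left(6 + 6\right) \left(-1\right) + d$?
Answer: $717$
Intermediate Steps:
$- 72 \left(6 + 6\right) \left(-1\right) + d = - 72 \left(6 + 6\right) \left(-1\right) - 147 = - 72 \cdot 12 \left(-1\right) - 147 = \left(-72\right) \left(-12\right) - 147 = 864 - 147 = 717$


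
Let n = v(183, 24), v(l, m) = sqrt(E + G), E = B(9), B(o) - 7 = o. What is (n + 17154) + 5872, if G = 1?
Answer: 23026 + sqrt(17) ≈ 23030.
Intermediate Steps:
B(o) = 7 + o
E = 16 (E = 7 + 9 = 16)
v(l, m) = sqrt(17) (v(l, m) = sqrt(16 + 1) = sqrt(17))
n = sqrt(17) ≈ 4.1231
(n + 17154) + 5872 = (sqrt(17) + 17154) + 5872 = (17154 + sqrt(17)) + 5872 = 23026 + sqrt(17)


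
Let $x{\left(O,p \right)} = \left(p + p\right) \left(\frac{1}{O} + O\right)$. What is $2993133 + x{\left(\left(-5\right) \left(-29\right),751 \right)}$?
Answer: $\frac{465585337}{145} \approx 3.2109 \cdot 10^{6}$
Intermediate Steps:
$x{\left(O,p \right)} = 2 p \left(O + \frac{1}{O}\right)$
$2993133 + x{\left(\left(-5\right) \left(-29\right),751 \right)} = 2993133 + 2 \cdot 751 \frac{1}{\left(-5\right) \left(-29\right)} \left(1 + \left(\left(-5\right) \left(-29\right)\right)^{2}\right) = 2993133 + 2 \cdot 751 \cdot \frac{1}{145} \left(1 + 145^{2}\right) = 2993133 + 2 \cdot 751 \cdot \frac{1}{145} \left(1 + 21025\right) = 2993133 + 2 \cdot 751 \cdot \frac{1}{145} \cdot 21026 = 2993133 + \frac{31581052}{145} = \frac{465585337}{145}$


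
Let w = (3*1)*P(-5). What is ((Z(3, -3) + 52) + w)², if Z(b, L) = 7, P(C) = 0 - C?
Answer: 5476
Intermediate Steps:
P(C) = -C
w = 15 (w = (3*1)*(-1*(-5)) = 3*5 = 15)
((Z(3, -3) + 52) + w)² = ((7 + 52) + 15)² = (59 + 15)² = 74² = 5476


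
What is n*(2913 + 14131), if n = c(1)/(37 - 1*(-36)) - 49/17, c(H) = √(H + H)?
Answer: -835156/17 + 17044*√2/73 ≈ -48797.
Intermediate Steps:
c(H) = √2*√H (c(H) = √(2*H) = √2*√H)
n = -49/17 + √2/73 (n = (√2*√1)/(37 - 1*(-36)) - 49/17 = (√2*1)/(37 + 36) - 49*1/17 = √2/73 - 49/17 = -49/17 + √2/73 ≈ -2.8630)
n*(2913 + 14131) = (-49/17 + √2/73)*(2913 + 14131) = (-49/17 + √2/73)*17044 = -835156/17 + 17044*√2/73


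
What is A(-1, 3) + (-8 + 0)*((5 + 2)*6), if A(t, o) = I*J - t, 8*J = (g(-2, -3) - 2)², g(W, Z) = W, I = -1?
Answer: -337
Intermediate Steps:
J = 2 (J = (-2 - 2)²/8 = (⅛)*(-4)² = (⅛)*16 = 2)
A(t, o) = -2 - t (A(t, o) = -1*2 - t = -2 - t)
A(-1, 3) + (-8 + 0)*((5 + 2)*6) = (-2 - 1*(-1)) + (-8 + 0)*((5 + 2)*6) = (-2 + 1) - 56*6 = -1 - 8*42 = -1 - 336 = -337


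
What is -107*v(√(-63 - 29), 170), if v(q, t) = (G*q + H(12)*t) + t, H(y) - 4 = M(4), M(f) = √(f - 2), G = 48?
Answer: -90950 - 18190*√2 - 10272*I*√23 ≈ -1.1667e+5 - 49263.0*I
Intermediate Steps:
M(f) = √(-2 + f)
H(y) = 4 + √2 (H(y) = 4 + √(-2 + 4) = 4 + √2)
v(q, t) = t + 48*q + t*(4 + √2) (v(q, t) = (48*q + (4 + √2)*t) + t = (48*q + t*(4 + √2)) + t = t + 48*q + t*(4 + √2))
-107*v(√(-63 - 29), 170) = -107*(170 + 48*√(-63 - 29) + 170*(4 + √2)) = -107*(170 + 48*√(-92) + (680 + 170*√2)) = -107*(170 + 48*(2*I*√23) + (680 + 170*√2)) = -107*(170 + 96*I*√23 + (680 + 170*√2)) = -107*(850 + 170*√2 + 96*I*√23) = -90950 - 18190*√2 - 10272*I*√23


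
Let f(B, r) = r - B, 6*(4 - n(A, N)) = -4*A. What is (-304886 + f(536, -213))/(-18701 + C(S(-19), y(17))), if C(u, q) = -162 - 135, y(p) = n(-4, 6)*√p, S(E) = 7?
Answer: 305635/18998 ≈ 16.088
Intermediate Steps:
n(A, N) = 4 + 2*A/3 (n(A, N) = 4 - (-2)*A/3 = 4 + 2*A/3)
y(p) = 4*√p/3 (y(p) = (4 + (⅔)*(-4))*√p = (4 - 8/3)*√p = 4*√p/3)
C(u, q) = -297
(-304886 + f(536, -213))/(-18701 + C(S(-19), y(17))) = (-304886 + (-213 - 1*536))/(-18701 - 297) = (-304886 + (-213 - 536))/(-18998) = (-304886 - 749)*(-1/18998) = -305635*(-1/18998) = 305635/18998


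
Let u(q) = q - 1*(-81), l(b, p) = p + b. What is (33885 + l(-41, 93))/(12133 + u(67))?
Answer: 33937/12281 ≈ 2.7634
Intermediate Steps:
l(b, p) = b + p
u(q) = 81 + q (u(q) = q + 81 = 81 + q)
(33885 + l(-41, 93))/(12133 + u(67)) = (33885 + (-41 + 93))/(12133 + (81 + 67)) = (33885 + 52)/(12133 + 148) = 33937/12281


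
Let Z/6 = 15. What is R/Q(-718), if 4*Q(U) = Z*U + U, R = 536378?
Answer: -1072756/32669 ≈ -32.837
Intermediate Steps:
Z = 90 (Z = 6*15 = 90)
Q(U) = 91*U/4 (Q(U) = (90*U + U)/4 = (91*U)/4 = 91*U/4)
R/Q(-718) = 536378/(((91/4)*(-718))) = 536378/(-32669/2) = 536378*(-2/32669) = -1072756/32669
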